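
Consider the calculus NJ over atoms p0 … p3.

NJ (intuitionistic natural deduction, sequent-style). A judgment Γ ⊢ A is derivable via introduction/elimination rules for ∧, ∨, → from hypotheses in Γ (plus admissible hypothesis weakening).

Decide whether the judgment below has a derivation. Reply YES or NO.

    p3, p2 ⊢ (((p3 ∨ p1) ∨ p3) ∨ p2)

Derivation (root first):
[∨I₁] p3, p2 ⊢ (((p3 ∨ p1) ∨ p3) ∨ p2)
  [∨I₁] p3, p2 ⊢ ((p3 ∨ p1) ∨ p3)
    [Wk] p3, p2 ⊢ (p3 ∨ p1)
      [∨I₁] p3 ⊢ (p3 ∨ p1)
        [Ax] p3 ⊢ p3

Result: YES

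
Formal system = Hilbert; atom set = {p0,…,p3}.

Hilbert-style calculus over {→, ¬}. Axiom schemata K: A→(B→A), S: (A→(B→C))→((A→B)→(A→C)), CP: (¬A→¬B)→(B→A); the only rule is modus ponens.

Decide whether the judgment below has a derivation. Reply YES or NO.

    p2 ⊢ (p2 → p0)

Search for a countermodel by truth-table:
  v=0000: Γ:[p2=F] Δ:[(p2 → p0)=T] refutes=False
  v=0001: Γ:[p2=F] Δ:[(p2 → p0)=T] refutes=False
  v=0010: Γ:[p2=T] Δ:[(p2 → p0)=F] refutes=True  ← countermodel

Result: NO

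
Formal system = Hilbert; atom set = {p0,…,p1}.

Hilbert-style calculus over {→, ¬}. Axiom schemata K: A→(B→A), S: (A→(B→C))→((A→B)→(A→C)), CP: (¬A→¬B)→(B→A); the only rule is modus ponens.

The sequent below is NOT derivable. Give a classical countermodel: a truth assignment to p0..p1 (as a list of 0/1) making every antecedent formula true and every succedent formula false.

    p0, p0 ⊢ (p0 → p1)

Search for a countermodel by truth-table:
  v=00: Γ:[p0=F, p0=F] Δ:[(p0 → p1)=T] refutes=False
  v=01: Γ:[p0=F, p0=F] Δ:[(p0 → p1)=T] refutes=False
  v=10: Γ:[p0=T, p0=T] Δ:[(p0 → p1)=F] refutes=True  ← countermodel

Result: [1, 0]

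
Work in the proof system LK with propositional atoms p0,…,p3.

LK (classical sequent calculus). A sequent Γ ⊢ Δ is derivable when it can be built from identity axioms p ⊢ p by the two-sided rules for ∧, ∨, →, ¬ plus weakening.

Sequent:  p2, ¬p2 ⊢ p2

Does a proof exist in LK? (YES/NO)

Proof tree:
[WR] p2, ¬p2 ⊢ p2
  [¬L] p2, ¬p2 ⊢ 
    [Ax] p2 ⊢ p2

Result: YES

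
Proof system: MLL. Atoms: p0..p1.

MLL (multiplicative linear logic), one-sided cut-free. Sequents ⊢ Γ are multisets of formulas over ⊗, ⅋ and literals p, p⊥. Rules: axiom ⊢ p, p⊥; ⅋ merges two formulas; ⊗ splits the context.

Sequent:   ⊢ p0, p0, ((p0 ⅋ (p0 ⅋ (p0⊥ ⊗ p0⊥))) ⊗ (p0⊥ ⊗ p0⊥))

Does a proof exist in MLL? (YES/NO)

Derivation trace:
[⊗]  ⊢ p0, p0, ((p0 ⅋ (p0 ⅋ (p0⊥ ⊗ p0⊥))) ⊗ (p0⊥ ⊗ p0⊥))
  [⅋]  ⊢ (p0 ⅋ (p0 ⅋ (p0⊥ ⊗ p0⊥)))
    [⅋]  ⊢ p0, (p0 ⅋ (p0⊥ ⊗ p0⊥))
      [⊗]  ⊢ p0, p0, (p0⊥ ⊗ p0⊥)
        [Ax]  ⊢ p0, p0⊥
        [Ax]  ⊢ p0, p0⊥
  [⊗]  ⊢ p0, p0, (p0⊥ ⊗ p0⊥)
    [Ax]  ⊢ p0, p0⊥
    [Ax]  ⊢ p0, p0⊥

Result: YES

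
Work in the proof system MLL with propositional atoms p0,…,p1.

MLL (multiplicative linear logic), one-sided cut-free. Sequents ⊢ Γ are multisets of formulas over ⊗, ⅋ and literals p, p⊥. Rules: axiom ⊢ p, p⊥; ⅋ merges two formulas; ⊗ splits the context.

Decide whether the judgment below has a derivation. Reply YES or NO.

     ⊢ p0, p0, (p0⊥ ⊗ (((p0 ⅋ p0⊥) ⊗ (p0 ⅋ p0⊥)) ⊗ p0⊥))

Derivation trace:
[⊗]  ⊢ p0, p0, (p0⊥ ⊗ (((p0 ⅋ p0⊥) ⊗ (p0 ⅋ p0⊥)) ⊗ p0⊥))
  [Ax]  ⊢ p0, p0⊥
  [⊗]  ⊢ p0, (((p0 ⅋ p0⊥) ⊗ (p0 ⅋ p0⊥)) ⊗ p0⊥)
    [⊗]  ⊢ ((p0 ⅋ p0⊥) ⊗ (p0 ⅋ p0⊥))
      [⅋]  ⊢ (p0 ⅋ p0⊥)
        [Ax]  ⊢ p0, p0⊥
      [⅋]  ⊢ (p0 ⅋ p0⊥)
        [Ax]  ⊢ p0, p0⊥
    [Ax]  ⊢ p0, p0⊥

Result: YES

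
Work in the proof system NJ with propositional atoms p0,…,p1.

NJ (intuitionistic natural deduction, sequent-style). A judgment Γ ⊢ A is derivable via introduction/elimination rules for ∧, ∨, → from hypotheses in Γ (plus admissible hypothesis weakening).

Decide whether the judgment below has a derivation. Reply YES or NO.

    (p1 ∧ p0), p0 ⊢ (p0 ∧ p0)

Derivation (root first):
[∧I] (p1 ∧ p0), p0 ⊢ (p0 ∧ p0)
  [Wk] p0, (p1 ∧ p0) ⊢ p0
    [Ax] p0 ⊢ p0
  [Wk] p0, (p1 ∧ p0) ⊢ p0
    [Ax] p0 ⊢ p0

Result: YES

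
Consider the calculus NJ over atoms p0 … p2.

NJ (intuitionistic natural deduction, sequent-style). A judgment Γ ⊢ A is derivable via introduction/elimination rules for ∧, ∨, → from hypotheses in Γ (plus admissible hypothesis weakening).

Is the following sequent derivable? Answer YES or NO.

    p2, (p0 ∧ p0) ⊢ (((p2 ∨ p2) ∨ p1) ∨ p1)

Derivation (root first):
[Wk] p2, (p0 ∧ p0) ⊢ (((p2 ∨ p2) ∨ p1) ∨ p1)
  [∨I₁] p2 ⊢ (((p2 ∨ p2) ∨ p1) ∨ p1)
    [∨I₁] p2 ⊢ ((p2 ∨ p2) ∨ p1)
      [∨I₂] p2 ⊢ (p2 ∨ p2)
        [Ax] p2 ⊢ p2

Result: YES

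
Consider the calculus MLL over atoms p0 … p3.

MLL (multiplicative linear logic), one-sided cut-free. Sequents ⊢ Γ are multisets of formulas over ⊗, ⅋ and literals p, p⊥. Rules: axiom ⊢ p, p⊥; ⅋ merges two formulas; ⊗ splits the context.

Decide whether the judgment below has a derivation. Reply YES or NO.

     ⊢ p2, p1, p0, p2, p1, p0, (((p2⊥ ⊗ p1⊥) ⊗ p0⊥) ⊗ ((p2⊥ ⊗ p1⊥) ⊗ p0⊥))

Derivation (root first):
[⊗]  ⊢ p2, p1, p0, p2, p1, p0, (((p2⊥ ⊗ p1⊥) ⊗ p0⊥) ⊗ ((p2⊥ ⊗ p1⊥) ⊗ p0⊥))
  [⊗]  ⊢ p2, p1, p0, ((p2⊥ ⊗ p1⊥) ⊗ p0⊥)
    [⊗]  ⊢ p2, p1, (p2⊥ ⊗ p1⊥)
      [Ax]  ⊢ p2, p2⊥
      [Ax]  ⊢ p1, p1⊥
    [Ax]  ⊢ p0, p0⊥
  [⊗]  ⊢ p2, p1, p0, ((p2⊥ ⊗ p1⊥) ⊗ p0⊥)
    [⊗]  ⊢ p2, p1, (p2⊥ ⊗ p1⊥)
      [Ax]  ⊢ p2, p2⊥
      [Ax]  ⊢ p1, p1⊥
    [Ax]  ⊢ p0, p0⊥

Result: YES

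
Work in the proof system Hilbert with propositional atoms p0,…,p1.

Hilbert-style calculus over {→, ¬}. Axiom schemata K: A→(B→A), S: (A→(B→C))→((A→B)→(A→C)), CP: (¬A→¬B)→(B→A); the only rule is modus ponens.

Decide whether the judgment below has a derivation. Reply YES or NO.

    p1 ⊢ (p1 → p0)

Search for a countermodel by truth-table:
  v=00: Γ:[p1=F] Δ:[(p1 → p0)=T] refutes=False
  v=01: Γ:[p1=T] Δ:[(p1 → p0)=F] refutes=True  ← countermodel

Result: NO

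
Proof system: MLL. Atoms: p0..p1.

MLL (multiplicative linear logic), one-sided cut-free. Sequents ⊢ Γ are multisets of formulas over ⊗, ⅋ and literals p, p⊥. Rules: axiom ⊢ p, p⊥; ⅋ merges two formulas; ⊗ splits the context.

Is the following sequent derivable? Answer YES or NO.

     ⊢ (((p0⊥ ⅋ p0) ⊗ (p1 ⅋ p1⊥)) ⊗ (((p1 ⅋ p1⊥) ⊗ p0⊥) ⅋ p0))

Derivation trace:
[⊗]  ⊢ (((p0⊥ ⅋ p0) ⊗ (p1 ⅋ p1⊥)) ⊗ (((p1 ⅋ p1⊥) ⊗ p0⊥) ⅋ p0))
  [⊗]  ⊢ ((p0⊥ ⅋ p0) ⊗ (p1 ⅋ p1⊥))
    [⅋]  ⊢ (p0⊥ ⅋ p0)
      [Ax]  ⊢ p0, p0⊥
    [⅋]  ⊢ (p1 ⅋ p1⊥)
      [Ax]  ⊢ p1, p1⊥
  [⅋]  ⊢ (((p1 ⅋ p1⊥) ⊗ p0⊥) ⅋ p0)
    [⊗]  ⊢ p0, ((p1 ⅋ p1⊥) ⊗ p0⊥)
      [⅋]  ⊢ (p1 ⅋ p1⊥)
        [Ax]  ⊢ p1, p1⊥
      [Ax]  ⊢ p0, p0⊥

Result: YES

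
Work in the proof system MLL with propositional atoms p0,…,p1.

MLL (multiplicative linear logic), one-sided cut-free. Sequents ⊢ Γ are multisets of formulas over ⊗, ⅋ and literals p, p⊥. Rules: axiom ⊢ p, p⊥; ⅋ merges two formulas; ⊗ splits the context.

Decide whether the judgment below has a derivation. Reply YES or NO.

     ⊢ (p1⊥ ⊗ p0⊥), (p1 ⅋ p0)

Derivation trace:
[⅋]  ⊢ (p1⊥ ⊗ p0⊥), (p1 ⅋ p0)
  [⊗]  ⊢ p1, p0, (p1⊥ ⊗ p0⊥)
    [Ax]  ⊢ p1, p1⊥
    [Ax]  ⊢ p0, p0⊥

Result: YES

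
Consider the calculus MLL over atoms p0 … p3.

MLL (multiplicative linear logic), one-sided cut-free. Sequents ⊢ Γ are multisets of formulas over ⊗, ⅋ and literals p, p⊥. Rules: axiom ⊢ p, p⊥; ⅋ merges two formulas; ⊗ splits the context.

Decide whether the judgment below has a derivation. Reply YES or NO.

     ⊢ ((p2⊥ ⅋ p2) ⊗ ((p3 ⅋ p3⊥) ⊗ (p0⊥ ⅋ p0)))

Derivation (root first):
[⊗]  ⊢ ((p2⊥ ⅋ p2) ⊗ ((p3 ⅋ p3⊥) ⊗ (p0⊥ ⅋ p0)))
  [⅋]  ⊢ (p2⊥ ⅋ p2)
    [Ax]  ⊢ p2, p2⊥
  [⊗]  ⊢ ((p3 ⅋ p3⊥) ⊗ (p0⊥ ⅋ p0))
    [⅋]  ⊢ (p3 ⅋ p3⊥)
      [Ax]  ⊢ p3, p3⊥
    [⅋]  ⊢ (p0⊥ ⅋ p0)
      [Ax]  ⊢ p0, p0⊥

Result: YES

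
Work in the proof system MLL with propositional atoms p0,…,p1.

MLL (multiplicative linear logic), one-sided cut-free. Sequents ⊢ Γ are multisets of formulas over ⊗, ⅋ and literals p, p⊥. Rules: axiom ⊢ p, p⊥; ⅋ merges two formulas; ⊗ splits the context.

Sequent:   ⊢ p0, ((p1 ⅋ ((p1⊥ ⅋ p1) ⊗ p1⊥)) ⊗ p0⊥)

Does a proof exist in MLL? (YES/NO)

Derivation trace:
[⊗]  ⊢ p0, ((p1 ⅋ ((p1⊥ ⅋ p1) ⊗ p1⊥)) ⊗ p0⊥)
  [⅋]  ⊢ (p1 ⅋ ((p1⊥ ⅋ p1) ⊗ p1⊥))
    [⊗]  ⊢ p1, ((p1⊥ ⅋ p1) ⊗ p1⊥)
      [⅋]  ⊢ (p1⊥ ⅋ p1)
        [Ax]  ⊢ p1, p1⊥
      [Ax]  ⊢ p1, p1⊥
  [Ax]  ⊢ p0, p0⊥

Result: YES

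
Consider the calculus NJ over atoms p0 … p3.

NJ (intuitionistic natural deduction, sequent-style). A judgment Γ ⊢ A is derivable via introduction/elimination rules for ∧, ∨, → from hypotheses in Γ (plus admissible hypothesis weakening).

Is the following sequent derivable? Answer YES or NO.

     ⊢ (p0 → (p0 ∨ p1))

Derivation trace:
[→I]  ⊢ (p0 → (p0 ∨ p1))
  [∨I₁] p0 ⊢ (p0 ∨ p1)
    [Ax] p0 ⊢ p0

Result: YES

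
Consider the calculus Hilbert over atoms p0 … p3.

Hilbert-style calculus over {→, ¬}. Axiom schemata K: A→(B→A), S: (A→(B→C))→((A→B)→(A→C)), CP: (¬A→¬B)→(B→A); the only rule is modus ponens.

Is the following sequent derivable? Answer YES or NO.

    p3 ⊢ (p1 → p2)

Enumerate valuations to refute Γ ⊢ Δ:
  v=0000: Γ:[p3=F] Δ:[(p1 → p2)=T] refutes=False
  v=0001: Γ:[p3=T] Δ:[(p1 → p2)=T] refutes=False
  v=0010: Γ:[p3=F] Δ:[(p1 → p2)=T] refutes=False
  v=0011: Γ:[p3=T] Δ:[(p1 → p2)=T] refutes=False
  v=0100: Γ:[p3=F] Δ:[(p1 → p2)=F] refutes=False
  v=0101: Γ:[p3=T] Δ:[(p1 → p2)=F] refutes=True  ← countermodel

Result: NO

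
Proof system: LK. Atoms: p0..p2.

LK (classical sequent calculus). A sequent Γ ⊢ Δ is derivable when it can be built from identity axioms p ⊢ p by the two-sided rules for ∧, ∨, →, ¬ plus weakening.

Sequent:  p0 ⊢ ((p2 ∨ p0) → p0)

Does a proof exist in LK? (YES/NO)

Derivation trace:
[→R] p0 ⊢ ((p2 ∨ p0) → p0)
  [∨L] p0, (p2 ∨ p0) ⊢ p0
    [WL] p0, p2 ⊢ p0
      [Ax] p0 ⊢ p0
    [Ax] p0 ⊢ p0

Result: YES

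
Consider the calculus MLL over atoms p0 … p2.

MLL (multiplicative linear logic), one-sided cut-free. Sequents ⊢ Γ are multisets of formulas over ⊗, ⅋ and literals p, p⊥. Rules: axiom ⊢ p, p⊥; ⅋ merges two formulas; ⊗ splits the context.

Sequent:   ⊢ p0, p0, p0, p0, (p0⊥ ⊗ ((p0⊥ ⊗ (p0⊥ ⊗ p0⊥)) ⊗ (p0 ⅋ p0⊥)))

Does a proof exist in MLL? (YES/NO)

Proof tree:
[⊗]  ⊢ p0, p0, p0, p0, (p0⊥ ⊗ ((p0⊥ ⊗ (p0⊥ ⊗ p0⊥)) ⊗ (p0 ⅋ p0⊥)))
  [Ax]  ⊢ p0, p0⊥
  [⊗]  ⊢ p0, p0, p0, ((p0⊥ ⊗ (p0⊥ ⊗ p0⊥)) ⊗ (p0 ⅋ p0⊥))
    [⊗]  ⊢ p0, p0, p0, (p0⊥ ⊗ (p0⊥ ⊗ p0⊥))
      [Ax]  ⊢ p0, p0⊥
      [⊗]  ⊢ p0, p0, (p0⊥ ⊗ p0⊥)
        [Ax]  ⊢ p0, p0⊥
        [Ax]  ⊢ p0, p0⊥
    [⅋]  ⊢ (p0 ⅋ p0⊥)
      [Ax]  ⊢ p0, p0⊥

Result: YES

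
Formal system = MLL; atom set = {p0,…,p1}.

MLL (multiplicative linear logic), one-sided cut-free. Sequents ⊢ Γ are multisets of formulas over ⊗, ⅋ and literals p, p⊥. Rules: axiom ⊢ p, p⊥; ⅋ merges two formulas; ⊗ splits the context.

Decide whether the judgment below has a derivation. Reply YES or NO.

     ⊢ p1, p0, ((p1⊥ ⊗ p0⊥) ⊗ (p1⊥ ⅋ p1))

Proof tree:
[⊗]  ⊢ p1, p0, ((p1⊥ ⊗ p0⊥) ⊗ (p1⊥ ⅋ p1))
  [⊗]  ⊢ p1, p0, (p1⊥ ⊗ p0⊥)
    [Ax]  ⊢ p1, p1⊥
    [Ax]  ⊢ p0, p0⊥
  [⅋]  ⊢ (p1⊥ ⅋ p1)
    [Ax]  ⊢ p1, p1⊥

Result: YES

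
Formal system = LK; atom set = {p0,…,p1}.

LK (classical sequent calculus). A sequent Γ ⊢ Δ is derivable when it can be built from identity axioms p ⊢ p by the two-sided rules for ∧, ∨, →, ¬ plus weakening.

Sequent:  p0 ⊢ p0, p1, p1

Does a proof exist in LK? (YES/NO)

Derivation trace:
[WR] p0 ⊢ p0, p1, p1
  [WR] p0 ⊢ p0, p1
    [Ax] p0 ⊢ p0

Result: YES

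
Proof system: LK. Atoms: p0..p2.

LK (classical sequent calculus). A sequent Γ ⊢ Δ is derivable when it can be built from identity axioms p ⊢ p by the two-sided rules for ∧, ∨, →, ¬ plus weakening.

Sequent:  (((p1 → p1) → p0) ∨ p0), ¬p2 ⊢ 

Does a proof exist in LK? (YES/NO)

Search for a countermodel by truth-table:
  v=000: Γ:[(((p1 → p1) → p0) ∨ p0)=F, ¬p2=T] Δ:[] refutes=False
  v=001: Γ:[(((p1 → p1) → p0) ∨ p0)=F, ¬p2=F] Δ:[] refutes=False
  v=010: Γ:[(((p1 → p1) → p0) ∨ p0)=F, ¬p2=T] Δ:[] refutes=False
  v=011: Γ:[(((p1 → p1) → p0) ∨ p0)=F, ¬p2=F] Δ:[] refutes=False
  v=100: Γ:[(((p1 → p1) → p0) ∨ p0)=T, ¬p2=T] Δ:[] refutes=True  ← countermodel

Result: NO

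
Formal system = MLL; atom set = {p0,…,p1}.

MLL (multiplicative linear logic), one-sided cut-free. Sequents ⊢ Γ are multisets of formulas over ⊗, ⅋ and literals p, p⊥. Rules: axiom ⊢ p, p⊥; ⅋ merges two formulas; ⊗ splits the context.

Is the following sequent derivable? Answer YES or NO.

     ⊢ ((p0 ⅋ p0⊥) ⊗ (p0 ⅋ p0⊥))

Derivation (root first):
[⊗]  ⊢ ((p0 ⅋ p0⊥) ⊗ (p0 ⅋ p0⊥))
  [⅋]  ⊢ (p0 ⅋ p0⊥)
    [Ax]  ⊢ p0, p0⊥
  [⅋]  ⊢ (p0 ⅋ p0⊥)
    [Ax]  ⊢ p0, p0⊥

Result: YES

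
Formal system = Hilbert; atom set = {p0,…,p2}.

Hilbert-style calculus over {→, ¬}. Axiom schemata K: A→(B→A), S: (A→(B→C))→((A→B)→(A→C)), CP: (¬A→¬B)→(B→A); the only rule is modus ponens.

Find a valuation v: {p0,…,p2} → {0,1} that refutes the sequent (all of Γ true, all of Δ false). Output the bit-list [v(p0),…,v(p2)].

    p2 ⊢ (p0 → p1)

Enumerate valuations to refute Γ ⊢ Δ:
  v=000: Γ:[p2=F] Δ:[(p0 → p1)=T] refutes=False
  v=001: Γ:[p2=T] Δ:[(p0 → p1)=T] refutes=False
  v=010: Γ:[p2=F] Δ:[(p0 → p1)=T] refutes=False
  v=011: Γ:[p2=T] Δ:[(p0 → p1)=T] refutes=False
  v=100: Γ:[p2=F] Δ:[(p0 → p1)=F] refutes=False
  v=101: Γ:[p2=T] Δ:[(p0 → p1)=F] refutes=True  ← countermodel

Result: [1, 0, 1]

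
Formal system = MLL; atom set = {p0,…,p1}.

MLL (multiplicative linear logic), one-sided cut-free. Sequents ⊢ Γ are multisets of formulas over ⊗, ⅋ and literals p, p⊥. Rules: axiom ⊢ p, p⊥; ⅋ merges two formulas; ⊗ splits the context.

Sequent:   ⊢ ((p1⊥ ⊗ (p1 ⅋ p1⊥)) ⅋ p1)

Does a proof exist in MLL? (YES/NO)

Derivation trace:
[⅋]  ⊢ ((p1⊥ ⊗ (p1 ⅋ p1⊥)) ⅋ p1)
  [⊗]  ⊢ p1, (p1⊥ ⊗ (p1 ⅋ p1⊥))
    [Ax]  ⊢ p1, p1⊥
    [⅋]  ⊢ (p1 ⅋ p1⊥)
      [Ax]  ⊢ p1, p1⊥

Result: YES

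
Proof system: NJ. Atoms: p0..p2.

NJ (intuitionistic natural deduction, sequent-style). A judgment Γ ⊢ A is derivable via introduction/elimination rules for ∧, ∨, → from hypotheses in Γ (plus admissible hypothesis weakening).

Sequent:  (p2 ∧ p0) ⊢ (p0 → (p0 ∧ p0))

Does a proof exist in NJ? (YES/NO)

Proof tree:
[Wk] (p2 ∧ p0) ⊢ (p0 → (p0 ∧ p0))
  [→I]  ⊢ (p0 → (p0 ∧ p0))
    [∧I] p0 ⊢ (p0 ∧ p0)
      [Ax] p0 ⊢ p0
      [Ax] p0 ⊢ p0

Result: YES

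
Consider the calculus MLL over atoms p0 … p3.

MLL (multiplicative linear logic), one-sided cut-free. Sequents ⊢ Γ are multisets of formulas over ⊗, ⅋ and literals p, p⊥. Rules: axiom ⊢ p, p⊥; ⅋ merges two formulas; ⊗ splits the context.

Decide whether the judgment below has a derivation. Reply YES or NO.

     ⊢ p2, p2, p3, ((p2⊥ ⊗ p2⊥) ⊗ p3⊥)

Proof tree:
[⊗]  ⊢ p2, p2, p3, ((p2⊥ ⊗ p2⊥) ⊗ p3⊥)
  [⊗]  ⊢ p2, p2, (p2⊥ ⊗ p2⊥)
    [Ax]  ⊢ p2, p2⊥
    [Ax]  ⊢ p2, p2⊥
  [Ax]  ⊢ p3, p3⊥

Result: YES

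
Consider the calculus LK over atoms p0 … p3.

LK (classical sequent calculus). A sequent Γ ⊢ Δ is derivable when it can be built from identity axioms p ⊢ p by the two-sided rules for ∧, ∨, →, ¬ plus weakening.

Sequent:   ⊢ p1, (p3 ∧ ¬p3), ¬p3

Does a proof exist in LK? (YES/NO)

Search for a countermodel by truth-table:
  v=0000: Γ:[] Δ:[p1=F, (p3 ∧ ¬p3)=F, ¬p3=T] refutes=False
  v=0001: Γ:[] Δ:[p1=F, (p3 ∧ ¬p3)=F, ¬p3=F] refutes=True  ← countermodel

Result: NO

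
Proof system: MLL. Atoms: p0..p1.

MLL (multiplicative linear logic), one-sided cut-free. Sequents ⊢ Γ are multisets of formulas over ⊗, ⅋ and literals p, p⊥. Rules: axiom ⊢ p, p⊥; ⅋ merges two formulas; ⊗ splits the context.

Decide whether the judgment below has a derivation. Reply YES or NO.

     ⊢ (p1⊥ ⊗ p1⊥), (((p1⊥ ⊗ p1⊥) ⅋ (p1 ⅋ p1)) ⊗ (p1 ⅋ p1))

Derivation (root first):
[⊗]  ⊢ (p1⊥ ⊗ p1⊥), (((p1⊥ ⊗ p1⊥) ⅋ (p1 ⅋ p1)) ⊗ (p1 ⅋ p1))
  [⅋]  ⊢ ((p1⊥ ⊗ p1⊥) ⅋ (p1 ⅋ p1))
    [⅋]  ⊢ (p1⊥ ⊗ p1⊥), (p1 ⅋ p1)
      [⊗]  ⊢ p1, p1, (p1⊥ ⊗ p1⊥)
        [Ax]  ⊢ p1, p1⊥
        [Ax]  ⊢ p1, p1⊥
  [⅋]  ⊢ (p1⊥ ⊗ p1⊥), (p1 ⅋ p1)
    [⊗]  ⊢ p1, p1, (p1⊥ ⊗ p1⊥)
      [Ax]  ⊢ p1, p1⊥
      [Ax]  ⊢ p1, p1⊥

Result: YES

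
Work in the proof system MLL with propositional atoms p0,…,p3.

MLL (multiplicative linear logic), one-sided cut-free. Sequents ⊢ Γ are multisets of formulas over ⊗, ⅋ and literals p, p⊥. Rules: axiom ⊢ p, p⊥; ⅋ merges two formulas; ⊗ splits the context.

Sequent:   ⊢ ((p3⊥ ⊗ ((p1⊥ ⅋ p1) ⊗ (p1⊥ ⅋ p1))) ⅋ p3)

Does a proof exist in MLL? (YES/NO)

Derivation (root first):
[⅋]  ⊢ ((p3⊥ ⊗ ((p1⊥ ⅋ p1) ⊗ (p1⊥ ⅋ p1))) ⅋ p3)
  [⊗]  ⊢ p3, (p3⊥ ⊗ ((p1⊥ ⅋ p1) ⊗ (p1⊥ ⅋ p1)))
    [Ax]  ⊢ p3, p3⊥
    [⊗]  ⊢ ((p1⊥ ⅋ p1) ⊗ (p1⊥ ⅋ p1))
      [⅋]  ⊢ (p1⊥ ⅋ p1)
        [Ax]  ⊢ p1, p1⊥
      [⅋]  ⊢ (p1⊥ ⅋ p1)
        [Ax]  ⊢ p1, p1⊥

Result: YES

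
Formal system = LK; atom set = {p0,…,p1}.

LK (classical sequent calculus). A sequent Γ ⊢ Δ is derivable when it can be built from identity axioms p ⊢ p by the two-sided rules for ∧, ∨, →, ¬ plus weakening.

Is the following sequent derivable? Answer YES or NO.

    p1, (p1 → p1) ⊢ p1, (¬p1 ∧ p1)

Derivation (root first):
[∧R] p1, (p1 → p1) ⊢ p1, (¬p1 ∧ p1)
  [¬R]  ⊢ p1, ¬p1
    [Ax] p1 ⊢ p1
  [→L] p1, (p1 → p1) ⊢ p1
    [Ax] p1 ⊢ p1
    [Ax] p1 ⊢ p1

Result: YES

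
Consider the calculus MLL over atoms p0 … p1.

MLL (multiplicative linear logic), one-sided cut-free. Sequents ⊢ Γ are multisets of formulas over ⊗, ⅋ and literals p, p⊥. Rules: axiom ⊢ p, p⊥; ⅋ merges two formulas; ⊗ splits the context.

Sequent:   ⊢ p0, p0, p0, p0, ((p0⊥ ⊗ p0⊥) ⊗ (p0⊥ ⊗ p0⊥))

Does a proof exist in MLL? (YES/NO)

Derivation (root first):
[⊗]  ⊢ p0, p0, p0, p0, ((p0⊥ ⊗ p0⊥) ⊗ (p0⊥ ⊗ p0⊥))
  [⊗]  ⊢ p0, p0, (p0⊥ ⊗ p0⊥)
    [Ax]  ⊢ p0, p0⊥
    [Ax]  ⊢ p0, p0⊥
  [⊗]  ⊢ p0, p0, (p0⊥ ⊗ p0⊥)
    [Ax]  ⊢ p0, p0⊥
    [Ax]  ⊢ p0, p0⊥

Result: YES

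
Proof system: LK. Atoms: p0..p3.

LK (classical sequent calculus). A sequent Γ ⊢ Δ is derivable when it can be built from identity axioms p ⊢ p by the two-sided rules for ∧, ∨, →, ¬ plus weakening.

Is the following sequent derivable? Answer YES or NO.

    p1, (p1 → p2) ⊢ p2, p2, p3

Derivation (root first):
[WR] p1, (p1 → p2) ⊢ p2, p2, p3
  [WR] p1, (p1 → p2) ⊢ p2, p2
    [→L] p1, (p1 → p2) ⊢ p2
      [Ax] p1 ⊢ p1
      [Ax] p2 ⊢ p2

Result: YES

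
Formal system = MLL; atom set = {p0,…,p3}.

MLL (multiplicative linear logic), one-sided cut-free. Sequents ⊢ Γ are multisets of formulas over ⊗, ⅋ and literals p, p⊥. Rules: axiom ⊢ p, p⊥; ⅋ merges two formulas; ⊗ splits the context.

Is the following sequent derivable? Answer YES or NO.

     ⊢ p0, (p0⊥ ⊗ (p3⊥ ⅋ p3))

Derivation trace:
[⊗]  ⊢ p0, (p0⊥ ⊗ (p3⊥ ⅋ p3))
  [Ax]  ⊢ p0, p0⊥
  [⅋]  ⊢ (p3⊥ ⅋ p3)
    [Ax]  ⊢ p3, p3⊥

Result: YES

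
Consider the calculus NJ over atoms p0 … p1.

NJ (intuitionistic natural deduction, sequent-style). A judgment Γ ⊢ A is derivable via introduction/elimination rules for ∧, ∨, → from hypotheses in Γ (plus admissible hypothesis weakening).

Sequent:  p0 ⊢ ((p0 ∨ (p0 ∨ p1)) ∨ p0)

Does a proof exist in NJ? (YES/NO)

Derivation trace:
[∨I₁] p0 ⊢ ((p0 ∨ (p0 ∨ p1)) ∨ p0)
  [∨I₂] p0 ⊢ (p0 ∨ (p0 ∨ p1))
    [∨I₁] p0 ⊢ (p0 ∨ p1)
      [Ax] p0 ⊢ p0

Result: YES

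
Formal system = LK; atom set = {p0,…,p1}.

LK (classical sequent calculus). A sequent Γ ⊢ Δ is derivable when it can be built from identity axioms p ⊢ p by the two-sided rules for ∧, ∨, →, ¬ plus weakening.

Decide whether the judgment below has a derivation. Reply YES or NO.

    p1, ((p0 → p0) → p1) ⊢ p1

Derivation trace:
[→L] p1, ((p0 → p0) → p1) ⊢ p1
  [→R]  ⊢ (p0 → p0)
    [Ax] p0 ⊢ p0
  [WL] p1, p1 ⊢ p1
    [Ax] p1 ⊢ p1

Result: YES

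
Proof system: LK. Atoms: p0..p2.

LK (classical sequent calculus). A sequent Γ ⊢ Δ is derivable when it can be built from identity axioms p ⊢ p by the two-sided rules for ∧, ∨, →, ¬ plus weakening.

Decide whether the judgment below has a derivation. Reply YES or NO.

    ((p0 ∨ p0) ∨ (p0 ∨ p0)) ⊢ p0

Proof tree:
[∨L] ((p0 ∨ p0) ∨ (p0 ∨ p0)) ⊢ p0
  [∨L] (p0 ∨ p0) ⊢ p0
    [Ax] p0 ⊢ p0
    [Ax] p0 ⊢ p0
  [∨L] (p0 ∨ p0) ⊢ p0
    [Ax] p0 ⊢ p0
    [Ax] p0 ⊢ p0

Result: YES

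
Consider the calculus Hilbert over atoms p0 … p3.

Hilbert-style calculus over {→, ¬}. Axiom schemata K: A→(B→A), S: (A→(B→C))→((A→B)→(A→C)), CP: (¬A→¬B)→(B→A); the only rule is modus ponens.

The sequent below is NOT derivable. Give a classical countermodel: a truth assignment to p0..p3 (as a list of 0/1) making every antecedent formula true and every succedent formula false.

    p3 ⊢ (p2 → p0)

Enumerate valuations to refute Γ ⊢ Δ:
  v=0000: Γ:[p3=F] Δ:[(p2 → p0)=T] refutes=False
  v=0001: Γ:[p3=T] Δ:[(p2 → p0)=T] refutes=False
  v=0010: Γ:[p3=F] Δ:[(p2 → p0)=F] refutes=False
  v=0011: Γ:[p3=T] Δ:[(p2 → p0)=F] refutes=True  ← countermodel

Result: [0, 0, 1, 1]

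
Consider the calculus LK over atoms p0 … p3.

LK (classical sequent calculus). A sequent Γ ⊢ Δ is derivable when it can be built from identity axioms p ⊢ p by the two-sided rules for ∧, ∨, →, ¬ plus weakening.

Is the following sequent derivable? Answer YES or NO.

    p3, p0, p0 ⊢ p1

Search for a countermodel by truth-table:
  v=0000: Γ:[p3=F, p0=F, p0=F] Δ:[p1=F] refutes=False
  v=0001: Γ:[p3=T, p0=F, p0=F] Δ:[p1=F] refutes=False
  v=0010: Γ:[p3=F, p0=F, p0=F] Δ:[p1=F] refutes=False
  v=0011: Γ:[p3=T, p0=F, p0=F] Δ:[p1=F] refutes=False
  v=0100: Γ:[p3=F, p0=F, p0=F] Δ:[p1=T] refutes=False
  v=0101: Γ:[p3=T, p0=F, p0=F] Δ:[p1=T] refutes=False
  v=0110: Γ:[p3=F, p0=F, p0=F] Δ:[p1=T] refutes=False
  v=0111: Γ:[p3=T, p0=F, p0=F] Δ:[p1=T] refutes=False
  v=1000: Γ:[p3=F, p0=T, p0=T] Δ:[p1=F] refutes=False
  v=1001: Γ:[p3=T, p0=T, p0=T] Δ:[p1=F] refutes=True  ← countermodel

Result: NO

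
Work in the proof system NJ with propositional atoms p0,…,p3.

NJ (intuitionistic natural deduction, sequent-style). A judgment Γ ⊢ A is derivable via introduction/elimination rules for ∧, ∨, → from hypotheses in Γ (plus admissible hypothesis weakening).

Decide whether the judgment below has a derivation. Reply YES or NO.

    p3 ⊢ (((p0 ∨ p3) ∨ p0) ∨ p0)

Derivation (root first):
[∨I₁] p3 ⊢ (((p0 ∨ p3) ∨ p0) ∨ p0)
  [∨I₁] p3 ⊢ ((p0 ∨ p3) ∨ p0)
    [∨I₂] p3 ⊢ (p0 ∨ p3)
      [Ax] p3 ⊢ p3

Result: YES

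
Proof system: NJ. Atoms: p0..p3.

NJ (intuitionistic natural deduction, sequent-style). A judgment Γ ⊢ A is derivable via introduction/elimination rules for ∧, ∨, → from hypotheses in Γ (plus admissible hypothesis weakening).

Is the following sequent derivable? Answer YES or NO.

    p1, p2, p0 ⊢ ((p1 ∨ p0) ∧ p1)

Derivation (root first):
[∧I] p1, p2, p0 ⊢ ((p1 ∨ p0) ∧ p1)
  [∨I₂] p0 ⊢ (p1 ∨ p0)
    [Ax] p0 ⊢ p0
  [Wk] p1, p2 ⊢ p1
    [Ax] p1 ⊢ p1

Result: YES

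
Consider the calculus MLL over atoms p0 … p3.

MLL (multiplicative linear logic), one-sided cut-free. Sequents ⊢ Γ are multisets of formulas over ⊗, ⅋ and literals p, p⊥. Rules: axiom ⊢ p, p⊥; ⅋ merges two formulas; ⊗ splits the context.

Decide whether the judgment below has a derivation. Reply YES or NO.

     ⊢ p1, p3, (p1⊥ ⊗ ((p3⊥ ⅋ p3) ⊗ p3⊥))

Proof tree:
[⊗]  ⊢ p1, p3, (p1⊥ ⊗ ((p3⊥ ⅋ p3) ⊗ p3⊥))
  [Ax]  ⊢ p1, p1⊥
  [⊗]  ⊢ p3, ((p3⊥ ⅋ p3) ⊗ p3⊥)
    [⅋]  ⊢ (p3⊥ ⅋ p3)
      [Ax]  ⊢ p3, p3⊥
    [Ax]  ⊢ p3, p3⊥

Result: YES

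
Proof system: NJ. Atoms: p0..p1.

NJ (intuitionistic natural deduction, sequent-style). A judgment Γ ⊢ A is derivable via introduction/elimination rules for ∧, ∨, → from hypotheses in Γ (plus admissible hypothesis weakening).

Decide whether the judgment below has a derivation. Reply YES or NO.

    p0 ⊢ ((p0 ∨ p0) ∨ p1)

Derivation (root first):
[∨I₁] p0 ⊢ ((p0 ∨ p0) ∨ p1)
  [∨I₂] p0 ⊢ (p0 ∨ p0)
    [Ax] p0 ⊢ p0

Result: YES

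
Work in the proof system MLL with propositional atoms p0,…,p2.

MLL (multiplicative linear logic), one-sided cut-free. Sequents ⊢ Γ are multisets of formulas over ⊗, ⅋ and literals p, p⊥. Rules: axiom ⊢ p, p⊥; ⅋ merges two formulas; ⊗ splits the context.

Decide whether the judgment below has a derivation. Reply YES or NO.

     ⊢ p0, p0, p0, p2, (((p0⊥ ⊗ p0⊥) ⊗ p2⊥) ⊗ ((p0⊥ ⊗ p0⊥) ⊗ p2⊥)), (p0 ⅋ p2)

Proof tree:
[⅋]  ⊢ p0, p0, p0, p2, (((p0⊥ ⊗ p0⊥) ⊗ p2⊥) ⊗ ((p0⊥ ⊗ p0⊥) ⊗ p2⊥)), (p0 ⅋ p2)
  [⊗]  ⊢ p0, p0, p2, p0, p0, p2, (((p0⊥ ⊗ p0⊥) ⊗ p2⊥) ⊗ ((p0⊥ ⊗ p0⊥) ⊗ p2⊥))
    [⊗]  ⊢ p0, p0, p2, ((p0⊥ ⊗ p0⊥) ⊗ p2⊥)
      [⊗]  ⊢ p0, p0, (p0⊥ ⊗ p0⊥)
        [Ax]  ⊢ p0, p0⊥
        [Ax]  ⊢ p0, p0⊥
      [Ax]  ⊢ p2, p2⊥
    [⊗]  ⊢ p0, p0, p2, ((p0⊥ ⊗ p0⊥) ⊗ p2⊥)
      [⊗]  ⊢ p0, p0, (p0⊥ ⊗ p0⊥)
        [Ax]  ⊢ p0, p0⊥
        [Ax]  ⊢ p0, p0⊥
      [Ax]  ⊢ p2, p2⊥

Result: YES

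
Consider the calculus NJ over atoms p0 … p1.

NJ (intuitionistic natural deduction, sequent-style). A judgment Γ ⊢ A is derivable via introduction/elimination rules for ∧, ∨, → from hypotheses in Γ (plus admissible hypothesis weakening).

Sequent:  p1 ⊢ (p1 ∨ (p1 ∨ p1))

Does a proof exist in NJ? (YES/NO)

Proof tree:
[∨I₂] p1 ⊢ (p1 ∨ (p1 ∨ p1))
  [∨I₁] p1 ⊢ (p1 ∨ p1)
    [Ax] p1 ⊢ p1

Result: YES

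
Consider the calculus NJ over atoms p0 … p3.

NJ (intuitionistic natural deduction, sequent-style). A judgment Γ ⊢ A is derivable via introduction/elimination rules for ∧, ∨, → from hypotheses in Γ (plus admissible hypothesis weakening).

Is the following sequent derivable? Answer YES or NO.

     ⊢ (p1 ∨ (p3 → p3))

Proof tree:
[∨I₂]  ⊢ (p1 ∨ (p3 → p3))
  [→I]  ⊢ (p3 → p3)
    [Ax] p3 ⊢ p3

Result: YES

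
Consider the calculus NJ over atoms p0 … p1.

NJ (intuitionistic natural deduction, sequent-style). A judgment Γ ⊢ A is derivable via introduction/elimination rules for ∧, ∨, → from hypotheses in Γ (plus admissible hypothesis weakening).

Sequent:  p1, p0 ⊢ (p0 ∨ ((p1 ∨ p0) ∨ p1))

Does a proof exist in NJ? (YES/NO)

Derivation (root first):
[Wk] p1, p0 ⊢ (p0 ∨ ((p1 ∨ p0) ∨ p1))
  [∨I₂] p1 ⊢ (p0 ∨ ((p1 ∨ p0) ∨ p1))
    [∨I₁] p1 ⊢ ((p1 ∨ p0) ∨ p1)
      [∨I₁] p1 ⊢ (p1 ∨ p0)
        [Ax] p1 ⊢ p1

Result: YES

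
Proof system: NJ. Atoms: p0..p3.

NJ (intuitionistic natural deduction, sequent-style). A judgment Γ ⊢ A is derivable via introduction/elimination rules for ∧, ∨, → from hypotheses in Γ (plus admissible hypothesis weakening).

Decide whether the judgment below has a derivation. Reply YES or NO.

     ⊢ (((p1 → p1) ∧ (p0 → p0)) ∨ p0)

Proof tree:
[∨I₁]  ⊢ (((p1 → p1) ∧ (p0 → p0)) ∨ p0)
  [∧I]  ⊢ ((p1 → p1) ∧ (p0 → p0))
    [→I]  ⊢ (p1 → p1)
      [Ax] p1 ⊢ p1
    [→I]  ⊢ (p0 → p0)
      [Ax] p0 ⊢ p0

Result: YES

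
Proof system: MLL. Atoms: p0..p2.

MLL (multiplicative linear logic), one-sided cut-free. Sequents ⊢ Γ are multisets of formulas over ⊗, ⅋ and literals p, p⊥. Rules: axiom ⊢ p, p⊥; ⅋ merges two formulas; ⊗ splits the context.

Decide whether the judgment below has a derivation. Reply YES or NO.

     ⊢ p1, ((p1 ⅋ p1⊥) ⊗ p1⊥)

Derivation (root first):
[⊗]  ⊢ p1, ((p1 ⅋ p1⊥) ⊗ p1⊥)
  [⅋]  ⊢ (p1 ⅋ p1⊥)
    [Ax]  ⊢ p1, p1⊥
  [Ax]  ⊢ p1, p1⊥

Result: YES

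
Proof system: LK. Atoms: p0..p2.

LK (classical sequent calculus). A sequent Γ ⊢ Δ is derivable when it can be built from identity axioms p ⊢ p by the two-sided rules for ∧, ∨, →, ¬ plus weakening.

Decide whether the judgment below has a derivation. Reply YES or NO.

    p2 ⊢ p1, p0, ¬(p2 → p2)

Truth-table refutation:
  v=000: Γ:[p2=F] Δ:[p1=F, p0=F, ¬(p2 → p2)=F] refutes=False
  v=001: Γ:[p2=T] Δ:[p1=F, p0=F, ¬(p2 → p2)=F] refutes=True  ← countermodel

Result: NO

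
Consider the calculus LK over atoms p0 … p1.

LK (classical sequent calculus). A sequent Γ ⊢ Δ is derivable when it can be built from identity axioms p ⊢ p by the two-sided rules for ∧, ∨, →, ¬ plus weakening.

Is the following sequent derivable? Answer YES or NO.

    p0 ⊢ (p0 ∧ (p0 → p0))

Proof tree:
[∧R] p0 ⊢ (p0 ∧ (p0 → p0))
  [Ax] p0 ⊢ p0
  [→R]  ⊢ (p0 → p0)
    [Ax] p0 ⊢ p0

Result: YES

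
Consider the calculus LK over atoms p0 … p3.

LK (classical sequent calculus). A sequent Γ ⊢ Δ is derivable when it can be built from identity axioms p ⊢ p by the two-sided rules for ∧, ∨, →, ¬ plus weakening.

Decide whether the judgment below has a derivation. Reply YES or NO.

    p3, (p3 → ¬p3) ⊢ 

Derivation (root first):
[→L] p3, (p3 → ¬p3) ⊢ 
  [Ax] p3 ⊢ p3
  [¬L] p3, ¬p3 ⊢ 
    [Ax] p3 ⊢ p3

Result: YES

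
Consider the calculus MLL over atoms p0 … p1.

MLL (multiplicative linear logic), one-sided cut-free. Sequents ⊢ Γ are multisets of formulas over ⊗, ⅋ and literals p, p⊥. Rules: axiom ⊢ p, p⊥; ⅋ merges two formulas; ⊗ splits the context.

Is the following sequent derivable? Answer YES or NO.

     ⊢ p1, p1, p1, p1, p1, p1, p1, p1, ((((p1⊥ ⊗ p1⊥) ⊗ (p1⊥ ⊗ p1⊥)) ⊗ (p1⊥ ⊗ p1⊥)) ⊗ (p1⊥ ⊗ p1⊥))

Derivation (root first):
[⊗]  ⊢ p1, p1, p1, p1, p1, p1, p1, p1, ((((p1⊥ ⊗ p1⊥) ⊗ (p1⊥ ⊗ p1⊥)) ⊗ (p1⊥ ⊗ p1⊥)) ⊗ (p1⊥ ⊗ p1⊥))
  [⊗]  ⊢ p1, p1, p1, p1, p1, p1, (((p1⊥ ⊗ p1⊥) ⊗ (p1⊥ ⊗ p1⊥)) ⊗ (p1⊥ ⊗ p1⊥))
    [⊗]  ⊢ p1, p1, p1, p1, ((p1⊥ ⊗ p1⊥) ⊗ (p1⊥ ⊗ p1⊥))
      [⊗]  ⊢ p1, p1, (p1⊥ ⊗ p1⊥)
        [Ax]  ⊢ p1, p1⊥
        [Ax]  ⊢ p1, p1⊥
      [⊗]  ⊢ p1, p1, (p1⊥ ⊗ p1⊥)
        [Ax]  ⊢ p1, p1⊥
        [Ax]  ⊢ p1, p1⊥
    [⊗]  ⊢ p1, p1, (p1⊥ ⊗ p1⊥)
      [Ax]  ⊢ p1, p1⊥
      [Ax]  ⊢ p1, p1⊥
  [⊗]  ⊢ p1, p1, (p1⊥ ⊗ p1⊥)
    [Ax]  ⊢ p1, p1⊥
    [Ax]  ⊢ p1, p1⊥

Result: YES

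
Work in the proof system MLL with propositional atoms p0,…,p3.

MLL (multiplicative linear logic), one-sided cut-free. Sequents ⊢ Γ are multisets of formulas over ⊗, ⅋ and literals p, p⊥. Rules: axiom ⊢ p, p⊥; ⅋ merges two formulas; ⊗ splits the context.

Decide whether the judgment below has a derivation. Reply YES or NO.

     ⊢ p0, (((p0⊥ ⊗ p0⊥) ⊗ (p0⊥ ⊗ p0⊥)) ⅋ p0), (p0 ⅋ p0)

Proof tree:
[⅋]  ⊢ p0, (((p0⊥ ⊗ p0⊥) ⊗ (p0⊥ ⊗ p0⊥)) ⅋ p0), (p0 ⅋ p0)
  [⅋]  ⊢ p0, p0, p0, (((p0⊥ ⊗ p0⊥) ⊗ (p0⊥ ⊗ p0⊥)) ⅋ p0)
    [⊗]  ⊢ p0, p0, p0, p0, ((p0⊥ ⊗ p0⊥) ⊗ (p0⊥ ⊗ p0⊥))
      [⊗]  ⊢ p0, p0, (p0⊥ ⊗ p0⊥)
        [Ax]  ⊢ p0, p0⊥
        [Ax]  ⊢ p0, p0⊥
      [⊗]  ⊢ p0, p0, (p0⊥ ⊗ p0⊥)
        [Ax]  ⊢ p0, p0⊥
        [Ax]  ⊢ p0, p0⊥

Result: YES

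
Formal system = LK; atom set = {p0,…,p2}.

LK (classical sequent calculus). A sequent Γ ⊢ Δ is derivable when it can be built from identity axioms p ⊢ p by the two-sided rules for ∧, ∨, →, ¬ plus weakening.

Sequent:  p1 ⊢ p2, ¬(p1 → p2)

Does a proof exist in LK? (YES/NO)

Derivation (root first):
[¬R] p1 ⊢ p2, ¬(p1 → p2)
  [→L] p1, (p1 → p2) ⊢ p2
    [Ax] p1 ⊢ p1
    [Ax] p2 ⊢ p2

Result: YES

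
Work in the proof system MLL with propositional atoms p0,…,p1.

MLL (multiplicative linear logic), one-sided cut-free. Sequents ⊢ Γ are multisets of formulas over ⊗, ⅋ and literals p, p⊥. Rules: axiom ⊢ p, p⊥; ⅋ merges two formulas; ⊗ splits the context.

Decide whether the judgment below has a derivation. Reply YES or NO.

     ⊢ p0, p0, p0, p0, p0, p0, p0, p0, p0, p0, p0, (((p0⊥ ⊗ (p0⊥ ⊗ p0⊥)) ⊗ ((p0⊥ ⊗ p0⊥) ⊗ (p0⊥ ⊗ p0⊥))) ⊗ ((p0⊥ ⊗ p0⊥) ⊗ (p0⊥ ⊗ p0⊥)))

Derivation trace:
[⊗]  ⊢ p0, p0, p0, p0, p0, p0, p0, p0, p0, p0, p0, (((p0⊥ ⊗ (p0⊥ ⊗ p0⊥)) ⊗ ((p0⊥ ⊗ p0⊥) ⊗ (p0⊥ ⊗ p0⊥))) ⊗ ((p0⊥ ⊗ p0⊥) ⊗ (p0⊥ ⊗ p0⊥)))
  [⊗]  ⊢ p0, p0, p0, p0, p0, p0, p0, ((p0⊥ ⊗ (p0⊥ ⊗ p0⊥)) ⊗ ((p0⊥ ⊗ p0⊥) ⊗ (p0⊥ ⊗ p0⊥)))
    [⊗]  ⊢ p0, p0, p0, (p0⊥ ⊗ (p0⊥ ⊗ p0⊥))
      [Ax]  ⊢ p0, p0⊥
      [⊗]  ⊢ p0, p0, (p0⊥ ⊗ p0⊥)
        [Ax]  ⊢ p0, p0⊥
        [Ax]  ⊢ p0, p0⊥
    [⊗]  ⊢ p0, p0, p0, p0, ((p0⊥ ⊗ p0⊥) ⊗ (p0⊥ ⊗ p0⊥))
      [⊗]  ⊢ p0, p0, (p0⊥ ⊗ p0⊥)
        [Ax]  ⊢ p0, p0⊥
        [Ax]  ⊢ p0, p0⊥
      [⊗]  ⊢ p0, p0, (p0⊥ ⊗ p0⊥)
        [Ax]  ⊢ p0, p0⊥
        [Ax]  ⊢ p0, p0⊥
  [⊗]  ⊢ p0, p0, p0, p0, ((p0⊥ ⊗ p0⊥) ⊗ (p0⊥ ⊗ p0⊥))
    [⊗]  ⊢ p0, p0, (p0⊥ ⊗ p0⊥)
      [Ax]  ⊢ p0, p0⊥
      [Ax]  ⊢ p0, p0⊥
    [⊗]  ⊢ p0, p0, (p0⊥ ⊗ p0⊥)
      [Ax]  ⊢ p0, p0⊥
      [Ax]  ⊢ p0, p0⊥

Result: YES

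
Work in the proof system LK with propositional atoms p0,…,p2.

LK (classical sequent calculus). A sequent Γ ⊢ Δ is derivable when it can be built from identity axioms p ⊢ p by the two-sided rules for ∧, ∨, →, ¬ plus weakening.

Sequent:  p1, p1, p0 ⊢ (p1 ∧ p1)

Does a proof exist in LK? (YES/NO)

Derivation (root first):
[WL] p1, p1, p0 ⊢ (p1 ∧ p1)
  [WL] p1, p1 ⊢ (p1 ∧ p1)
    [∧R] p1 ⊢ (p1 ∧ p1)
      [Ax] p1 ⊢ p1
      [Ax] p1 ⊢ p1

Result: YES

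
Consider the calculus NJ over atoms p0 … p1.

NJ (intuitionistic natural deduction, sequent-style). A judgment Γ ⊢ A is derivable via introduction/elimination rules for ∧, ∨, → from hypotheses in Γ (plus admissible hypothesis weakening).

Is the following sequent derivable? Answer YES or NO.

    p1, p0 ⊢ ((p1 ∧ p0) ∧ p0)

Proof tree:
[∧I] p1, p0 ⊢ ((p1 ∧ p0) ∧ p0)
  [Wk] p1, p0, p1 ⊢ (p1 ∧ p0)
    [∧I] p1, p0 ⊢ (p1 ∧ p0)
      [Ax] p1 ⊢ p1
      [Ax] p0 ⊢ p0
  [Wk] p0, p1 ⊢ p0
    [Ax] p0 ⊢ p0

Result: YES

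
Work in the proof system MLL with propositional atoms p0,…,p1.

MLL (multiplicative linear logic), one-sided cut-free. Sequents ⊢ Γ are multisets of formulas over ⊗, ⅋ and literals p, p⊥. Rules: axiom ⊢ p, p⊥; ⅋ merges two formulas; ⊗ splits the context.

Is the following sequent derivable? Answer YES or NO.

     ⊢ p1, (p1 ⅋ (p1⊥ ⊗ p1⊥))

Derivation trace:
[⅋]  ⊢ p1, (p1 ⅋ (p1⊥ ⊗ p1⊥))
  [⊗]  ⊢ p1, p1, (p1⊥ ⊗ p1⊥)
    [Ax]  ⊢ p1, p1⊥
    [Ax]  ⊢ p1, p1⊥

Result: YES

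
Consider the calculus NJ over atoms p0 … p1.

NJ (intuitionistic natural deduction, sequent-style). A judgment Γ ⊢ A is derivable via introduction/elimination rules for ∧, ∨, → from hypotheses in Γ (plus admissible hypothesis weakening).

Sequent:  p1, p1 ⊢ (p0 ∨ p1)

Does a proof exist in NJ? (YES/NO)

Derivation trace:
[∨I₂] p1, p1 ⊢ (p0 ∨ p1)
  [Wk] p1, p1 ⊢ p1
    [Ax] p1 ⊢ p1

Result: YES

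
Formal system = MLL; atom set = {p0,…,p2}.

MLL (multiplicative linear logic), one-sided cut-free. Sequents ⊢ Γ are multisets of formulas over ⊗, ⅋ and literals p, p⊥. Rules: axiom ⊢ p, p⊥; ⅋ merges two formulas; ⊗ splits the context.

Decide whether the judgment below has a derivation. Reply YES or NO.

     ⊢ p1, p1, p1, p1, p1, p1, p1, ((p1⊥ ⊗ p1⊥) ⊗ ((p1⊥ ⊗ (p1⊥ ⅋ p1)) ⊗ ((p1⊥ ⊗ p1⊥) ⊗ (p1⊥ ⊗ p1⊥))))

Proof tree:
[⊗]  ⊢ p1, p1, p1, p1, p1, p1, p1, ((p1⊥ ⊗ p1⊥) ⊗ ((p1⊥ ⊗ (p1⊥ ⅋ p1)) ⊗ ((p1⊥ ⊗ p1⊥) ⊗ (p1⊥ ⊗ p1⊥))))
  [⊗]  ⊢ p1, p1, (p1⊥ ⊗ p1⊥)
    [Ax]  ⊢ p1, p1⊥
    [Ax]  ⊢ p1, p1⊥
  [⊗]  ⊢ p1, p1, p1, p1, p1, ((p1⊥ ⊗ (p1⊥ ⅋ p1)) ⊗ ((p1⊥ ⊗ p1⊥) ⊗ (p1⊥ ⊗ p1⊥)))
    [⊗]  ⊢ p1, (p1⊥ ⊗ (p1⊥ ⅋ p1))
      [Ax]  ⊢ p1, p1⊥
      [⅋]  ⊢ (p1⊥ ⅋ p1)
        [Ax]  ⊢ p1, p1⊥
    [⊗]  ⊢ p1, p1, p1, p1, ((p1⊥ ⊗ p1⊥) ⊗ (p1⊥ ⊗ p1⊥))
      [⊗]  ⊢ p1, p1, (p1⊥ ⊗ p1⊥)
        [Ax]  ⊢ p1, p1⊥
        [Ax]  ⊢ p1, p1⊥
      [⊗]  ⊢ p1, p1, (p1⊥ ⊗ p1⊥)
        [Ax]  ⊢ p1, p1⊥
        [Ax]  ⊢ p1, p1⊥

Result: YES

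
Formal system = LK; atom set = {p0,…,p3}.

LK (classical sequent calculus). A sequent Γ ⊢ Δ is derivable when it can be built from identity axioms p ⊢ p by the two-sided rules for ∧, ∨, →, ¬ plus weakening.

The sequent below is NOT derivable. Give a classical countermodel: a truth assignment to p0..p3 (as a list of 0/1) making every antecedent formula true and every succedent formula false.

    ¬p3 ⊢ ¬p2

Truth-table refutation:
  v=0000: Γ:[¬p3=T] Δ:[¬p2=T] refutes=False
  v=0001: Γ:[¬p3=F] Δ:[¬p2=T] refutes=False
  v=0010: Γ:[¬p3=T] Δ:[¬p2=F] refutes=True  ← countermodel

Result: [0, 0, 1, 0]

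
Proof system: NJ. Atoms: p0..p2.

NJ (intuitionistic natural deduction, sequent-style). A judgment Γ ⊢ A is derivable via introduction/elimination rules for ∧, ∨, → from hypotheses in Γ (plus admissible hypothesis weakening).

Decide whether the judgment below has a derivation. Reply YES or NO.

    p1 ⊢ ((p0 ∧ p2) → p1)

Derivation (root first):
[→I] p1 ⊢ ((p0 ∧ p2) → p1)
  [Wk] p1, (p0 ∧ p2) ⊢ p1
    [Ax] p1 ⊢ p1

Result: YES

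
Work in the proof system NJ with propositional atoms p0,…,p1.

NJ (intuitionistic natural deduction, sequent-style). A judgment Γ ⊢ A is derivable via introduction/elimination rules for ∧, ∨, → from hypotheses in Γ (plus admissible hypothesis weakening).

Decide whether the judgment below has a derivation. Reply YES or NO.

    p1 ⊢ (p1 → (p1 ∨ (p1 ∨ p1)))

Derivation (root first):
[→I] p1 ⊢ (p1 → (p1 ∨ (p1 ∨ p1)))
  [Wk] p1, p1 ⊢ (p1 ∨ (p1 ∨ p1))
    [∨I₂] p1 ⊢ (p1 ∨ (p1 ∨ p1))
      [∨I₁] p1 ⊢ (p1 ∨ p1)
        [Ax] p1 ⊢ p1

Result: YES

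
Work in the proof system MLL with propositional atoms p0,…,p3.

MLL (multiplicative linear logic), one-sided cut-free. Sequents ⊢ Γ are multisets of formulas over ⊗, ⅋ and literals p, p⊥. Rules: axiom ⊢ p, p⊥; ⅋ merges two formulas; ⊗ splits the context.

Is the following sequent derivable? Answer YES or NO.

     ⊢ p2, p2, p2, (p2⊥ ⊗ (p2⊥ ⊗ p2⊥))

Proof tree:
[⊗]  ⊢ p2, p2, p2, (p2⊥ ⊗ (p2⊥ ⊗ p2⊥))
  [Ax]  ⊢ p2, p2⊥
  [⊗]  ⊢ p2, p2, (p2⊥ ⊗ p2⊥)
    [Ax]  ⊢ p2, p2⊥
    [Ax]  ⊢ p2, p2⊥

Result: YES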